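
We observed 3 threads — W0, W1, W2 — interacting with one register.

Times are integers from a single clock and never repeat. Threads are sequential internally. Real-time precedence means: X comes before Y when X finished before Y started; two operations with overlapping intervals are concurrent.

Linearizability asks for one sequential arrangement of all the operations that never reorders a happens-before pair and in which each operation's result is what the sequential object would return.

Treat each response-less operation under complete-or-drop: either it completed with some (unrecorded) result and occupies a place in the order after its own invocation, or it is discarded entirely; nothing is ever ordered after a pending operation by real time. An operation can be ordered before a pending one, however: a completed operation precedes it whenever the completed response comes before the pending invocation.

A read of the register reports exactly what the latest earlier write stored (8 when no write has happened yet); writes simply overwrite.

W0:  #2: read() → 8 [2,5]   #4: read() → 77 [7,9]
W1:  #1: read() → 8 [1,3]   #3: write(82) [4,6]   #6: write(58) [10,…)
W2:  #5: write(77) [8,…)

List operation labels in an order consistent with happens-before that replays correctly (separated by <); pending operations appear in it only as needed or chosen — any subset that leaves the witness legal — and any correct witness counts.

#1 < #2 < #3 < #5 < #4

step 1: #1 read() → 8 — value 8
step 2: #2 read() → 8 — value 8
step 3: #3 write(82) — value 82
step 4: #5 write(77) (pending, included) — value 77
step 5: #4 read() → 77 — value 77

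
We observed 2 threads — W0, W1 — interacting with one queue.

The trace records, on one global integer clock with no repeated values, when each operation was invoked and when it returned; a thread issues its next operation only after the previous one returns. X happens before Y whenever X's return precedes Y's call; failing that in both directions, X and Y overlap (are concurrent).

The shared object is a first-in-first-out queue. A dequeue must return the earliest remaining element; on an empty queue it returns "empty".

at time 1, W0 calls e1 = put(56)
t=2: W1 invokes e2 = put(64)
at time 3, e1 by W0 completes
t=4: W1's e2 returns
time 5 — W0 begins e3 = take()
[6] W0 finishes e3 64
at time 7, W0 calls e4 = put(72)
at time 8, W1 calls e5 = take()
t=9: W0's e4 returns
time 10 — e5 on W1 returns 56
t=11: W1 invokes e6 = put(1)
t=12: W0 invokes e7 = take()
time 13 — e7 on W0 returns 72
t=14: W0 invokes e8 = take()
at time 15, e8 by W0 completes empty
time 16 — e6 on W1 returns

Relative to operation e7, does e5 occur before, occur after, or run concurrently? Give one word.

before

e5 spans [8,10], e7 spans [12,13]
resp(e5)=10 < inv(e7)=12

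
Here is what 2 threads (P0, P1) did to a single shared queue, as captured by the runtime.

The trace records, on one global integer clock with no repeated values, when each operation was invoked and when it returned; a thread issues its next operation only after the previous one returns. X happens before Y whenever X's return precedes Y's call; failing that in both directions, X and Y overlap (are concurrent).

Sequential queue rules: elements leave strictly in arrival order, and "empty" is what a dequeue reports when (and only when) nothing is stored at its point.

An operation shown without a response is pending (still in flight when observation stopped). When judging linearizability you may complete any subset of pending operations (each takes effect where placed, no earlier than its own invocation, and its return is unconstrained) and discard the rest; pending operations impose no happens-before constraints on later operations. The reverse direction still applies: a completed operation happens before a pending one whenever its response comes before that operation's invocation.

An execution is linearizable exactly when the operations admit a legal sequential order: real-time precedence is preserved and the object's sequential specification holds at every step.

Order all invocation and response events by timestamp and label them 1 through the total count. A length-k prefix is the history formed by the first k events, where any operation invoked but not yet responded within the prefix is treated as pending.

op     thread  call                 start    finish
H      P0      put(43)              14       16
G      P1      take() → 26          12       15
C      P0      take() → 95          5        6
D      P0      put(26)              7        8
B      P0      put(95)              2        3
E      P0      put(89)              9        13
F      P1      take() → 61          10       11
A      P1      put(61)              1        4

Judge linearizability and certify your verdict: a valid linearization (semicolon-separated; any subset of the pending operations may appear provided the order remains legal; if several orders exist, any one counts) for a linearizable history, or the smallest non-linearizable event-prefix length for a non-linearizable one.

linearizable — witness: B; A; C; D; E; F; G; H

after step 1 (B put(95)): queue <95>
after step 2 (A put(61)): queue <95,61>
after step 3 (C take() → 95): queue <61>
after step 4 (D put(26)): queue <61,26>
after step 5 (E put(89)): queue <61,26,89>
after step 6 (F take() → 61): queue <26,89>
after step 7 (G take() → 26): queue <89>
after step 8 (H put(43)): queue <89,43>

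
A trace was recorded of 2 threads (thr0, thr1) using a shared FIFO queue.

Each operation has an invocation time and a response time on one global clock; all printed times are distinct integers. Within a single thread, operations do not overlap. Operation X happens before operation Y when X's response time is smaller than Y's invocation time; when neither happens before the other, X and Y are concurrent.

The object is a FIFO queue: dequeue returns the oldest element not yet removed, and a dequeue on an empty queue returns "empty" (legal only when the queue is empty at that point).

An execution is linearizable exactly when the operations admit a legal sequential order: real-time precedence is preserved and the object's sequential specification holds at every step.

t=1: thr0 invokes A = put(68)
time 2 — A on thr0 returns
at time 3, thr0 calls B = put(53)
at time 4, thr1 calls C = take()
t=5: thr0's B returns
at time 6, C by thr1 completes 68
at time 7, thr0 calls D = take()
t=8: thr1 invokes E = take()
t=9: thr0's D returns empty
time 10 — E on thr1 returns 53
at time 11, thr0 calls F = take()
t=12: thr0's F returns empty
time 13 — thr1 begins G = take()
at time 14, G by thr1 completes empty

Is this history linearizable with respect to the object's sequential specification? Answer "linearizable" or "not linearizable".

linearizable

witness order: A, B, C, E, D, F, G
1. A put(68), leaving queue <68>
2. B put(53), leaving queue <68,53>
3. C take() → 68, leaving queue <53>
4. E take() → 53, leaving queue <>
5. D take() → empty, leaving queue <>
6. F take() → empty, leaving queue <>
7. G take() → empty, leaving queue <>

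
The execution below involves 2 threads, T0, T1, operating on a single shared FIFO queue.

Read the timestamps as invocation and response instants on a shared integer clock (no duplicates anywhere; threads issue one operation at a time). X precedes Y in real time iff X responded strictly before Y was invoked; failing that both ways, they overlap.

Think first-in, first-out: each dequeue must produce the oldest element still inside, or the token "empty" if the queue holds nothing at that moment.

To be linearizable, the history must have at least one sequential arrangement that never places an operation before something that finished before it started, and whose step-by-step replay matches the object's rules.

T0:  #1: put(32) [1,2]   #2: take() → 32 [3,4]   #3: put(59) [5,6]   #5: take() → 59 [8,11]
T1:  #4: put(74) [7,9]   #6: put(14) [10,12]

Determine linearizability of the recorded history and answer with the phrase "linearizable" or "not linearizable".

linearizable

witness order: #1, #2, #3, #4, #5, #6
after step 1 (#1 put(32)): queue <32>
after step 2 (#2 take() → 32): queue <>
after step 3 (#3 put(59)): queue <59>
after step 4 (#4 put(74)): queue <59,74>
after step 5 (#5 take() → 59): queue <74>
after step 6 (#6 put(14)): queue <74,14>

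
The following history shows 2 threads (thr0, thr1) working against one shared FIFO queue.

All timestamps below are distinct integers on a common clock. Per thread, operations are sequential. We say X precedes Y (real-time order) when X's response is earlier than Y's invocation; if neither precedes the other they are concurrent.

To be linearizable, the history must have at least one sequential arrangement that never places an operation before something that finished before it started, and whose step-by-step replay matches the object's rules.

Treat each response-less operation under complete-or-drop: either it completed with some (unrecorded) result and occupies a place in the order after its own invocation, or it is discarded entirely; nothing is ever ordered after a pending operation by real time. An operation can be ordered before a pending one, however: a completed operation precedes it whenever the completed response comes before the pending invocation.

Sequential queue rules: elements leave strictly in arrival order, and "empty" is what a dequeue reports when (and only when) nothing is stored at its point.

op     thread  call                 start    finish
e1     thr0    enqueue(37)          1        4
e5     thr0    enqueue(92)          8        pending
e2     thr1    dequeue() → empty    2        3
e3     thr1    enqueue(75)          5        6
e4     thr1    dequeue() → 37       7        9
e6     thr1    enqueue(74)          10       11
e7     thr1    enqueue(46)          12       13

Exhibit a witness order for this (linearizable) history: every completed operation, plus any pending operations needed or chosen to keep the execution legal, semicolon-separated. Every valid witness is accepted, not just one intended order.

e2; e1; e3; e4; e5; e6; e7

after step 1 (e2 dequeue() → empty): queue <>
after step 2 (e1 enqueue(37)): queue <37>
after step 3 (e3 enqueue(75)): queue <37,75>
after step 4 (e4 dequeue() → 37): queue <75>
after step 5 (e5 enqueue(92) (pending, included)): queue <75,92>
after step 6 (e6 enqueue(74)): queue <75,92,74>
after step 7 (e7 enqueue(46)): queue <75,92,74,46>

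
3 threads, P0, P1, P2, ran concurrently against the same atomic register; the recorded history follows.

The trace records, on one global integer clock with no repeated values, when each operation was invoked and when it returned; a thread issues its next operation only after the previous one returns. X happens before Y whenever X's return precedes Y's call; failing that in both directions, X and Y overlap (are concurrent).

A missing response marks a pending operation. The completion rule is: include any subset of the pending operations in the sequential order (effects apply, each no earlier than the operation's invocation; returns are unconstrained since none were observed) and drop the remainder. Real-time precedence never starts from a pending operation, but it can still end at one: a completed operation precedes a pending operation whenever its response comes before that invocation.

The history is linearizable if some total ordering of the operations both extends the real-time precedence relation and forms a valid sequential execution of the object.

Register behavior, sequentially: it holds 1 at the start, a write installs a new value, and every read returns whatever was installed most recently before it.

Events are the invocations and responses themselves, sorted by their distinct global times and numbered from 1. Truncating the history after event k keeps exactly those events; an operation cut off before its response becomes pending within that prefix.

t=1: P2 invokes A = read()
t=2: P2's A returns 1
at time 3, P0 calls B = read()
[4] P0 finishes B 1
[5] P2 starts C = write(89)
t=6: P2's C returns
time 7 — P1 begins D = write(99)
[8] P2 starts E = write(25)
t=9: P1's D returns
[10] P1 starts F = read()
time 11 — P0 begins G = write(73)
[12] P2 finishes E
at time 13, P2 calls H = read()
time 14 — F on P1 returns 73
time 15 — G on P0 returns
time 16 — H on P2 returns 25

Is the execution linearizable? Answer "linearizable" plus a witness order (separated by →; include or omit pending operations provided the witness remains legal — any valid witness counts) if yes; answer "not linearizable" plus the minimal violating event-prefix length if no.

after step 1 (A read() → 1): value 1
after step 2 (B read() → 1): value 1
after step 3 (C write(89)): value 89
after step 4 (D write(99)): value 99
after step 5 (E write(25)): value 25
after step 6 (H read() → 25): value 25
after step 7 (G write(73)): value 73
after step 8 (F read() → 73): value 73

linearizable — witness: A → B → C → D → E → H → G → F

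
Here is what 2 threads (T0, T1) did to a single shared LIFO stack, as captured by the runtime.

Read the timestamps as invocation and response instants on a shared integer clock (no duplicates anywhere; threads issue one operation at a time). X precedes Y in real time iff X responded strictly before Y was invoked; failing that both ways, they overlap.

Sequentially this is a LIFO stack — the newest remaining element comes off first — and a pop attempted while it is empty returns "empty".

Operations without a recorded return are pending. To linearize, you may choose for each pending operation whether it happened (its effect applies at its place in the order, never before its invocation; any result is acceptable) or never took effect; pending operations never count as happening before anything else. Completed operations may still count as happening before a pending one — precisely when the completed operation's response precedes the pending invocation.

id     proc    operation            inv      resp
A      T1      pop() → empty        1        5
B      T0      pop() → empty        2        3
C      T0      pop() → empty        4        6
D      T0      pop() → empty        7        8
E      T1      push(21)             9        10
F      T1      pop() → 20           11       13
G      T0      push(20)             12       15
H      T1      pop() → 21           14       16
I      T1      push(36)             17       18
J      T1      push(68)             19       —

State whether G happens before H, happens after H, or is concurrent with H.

concurrent

G spans [12,15], H spans [14,16]
the intervals overlap in both directions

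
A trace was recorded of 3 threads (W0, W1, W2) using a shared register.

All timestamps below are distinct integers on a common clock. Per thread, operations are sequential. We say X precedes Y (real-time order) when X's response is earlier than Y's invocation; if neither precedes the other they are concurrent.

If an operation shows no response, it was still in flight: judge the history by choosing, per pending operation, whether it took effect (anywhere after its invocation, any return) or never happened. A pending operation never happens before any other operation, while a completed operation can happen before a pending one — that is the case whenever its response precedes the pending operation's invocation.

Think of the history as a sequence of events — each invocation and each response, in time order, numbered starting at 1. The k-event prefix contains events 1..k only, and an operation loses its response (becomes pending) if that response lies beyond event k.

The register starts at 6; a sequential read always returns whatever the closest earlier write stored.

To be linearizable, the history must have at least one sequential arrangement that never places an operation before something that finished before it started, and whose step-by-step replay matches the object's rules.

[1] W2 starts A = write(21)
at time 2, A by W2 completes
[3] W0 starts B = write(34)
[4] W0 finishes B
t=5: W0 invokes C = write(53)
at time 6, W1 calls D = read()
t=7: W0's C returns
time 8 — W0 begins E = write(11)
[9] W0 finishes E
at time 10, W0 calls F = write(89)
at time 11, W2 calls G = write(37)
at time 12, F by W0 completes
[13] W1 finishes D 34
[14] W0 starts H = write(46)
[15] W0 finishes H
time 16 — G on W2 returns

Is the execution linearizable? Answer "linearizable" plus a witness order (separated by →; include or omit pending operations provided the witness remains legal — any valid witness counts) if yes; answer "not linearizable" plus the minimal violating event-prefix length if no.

1. A write(21), leaving value 21
2. B write(34), leaving value 34
3. D read() → 34, leaving value 34
4. C write(53), leaving value 53
5. E write(11), leaving value 11
6. F write(89), leaving value 89
7. G write(37), leaving value 37
8. H write(46), leaving value 46

linearizable — witness: A → B → D → C → E → F → G → H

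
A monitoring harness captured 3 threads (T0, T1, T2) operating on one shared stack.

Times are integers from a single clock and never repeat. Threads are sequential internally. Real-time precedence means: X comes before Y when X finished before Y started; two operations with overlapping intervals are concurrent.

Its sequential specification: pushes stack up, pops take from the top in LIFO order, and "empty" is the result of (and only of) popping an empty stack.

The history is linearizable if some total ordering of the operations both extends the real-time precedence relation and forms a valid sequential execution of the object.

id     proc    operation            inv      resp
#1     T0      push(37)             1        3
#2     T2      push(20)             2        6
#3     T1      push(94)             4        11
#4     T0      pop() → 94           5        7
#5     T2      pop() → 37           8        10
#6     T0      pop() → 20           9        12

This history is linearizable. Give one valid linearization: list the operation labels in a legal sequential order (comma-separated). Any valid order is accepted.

1. #1 push(37), leaving stack <37>
2. #2 push(20), leaving stack <37,20>
3. #3 push(94), leaving stack <37,20,94>
4. #4 pop() → 94, leaving stack <37,20>
5. #6 pop() → 20, leaving stack <37>
6. #5 pop() → 37, leaving stack <>

#1, #2, #3, #4, #6, #5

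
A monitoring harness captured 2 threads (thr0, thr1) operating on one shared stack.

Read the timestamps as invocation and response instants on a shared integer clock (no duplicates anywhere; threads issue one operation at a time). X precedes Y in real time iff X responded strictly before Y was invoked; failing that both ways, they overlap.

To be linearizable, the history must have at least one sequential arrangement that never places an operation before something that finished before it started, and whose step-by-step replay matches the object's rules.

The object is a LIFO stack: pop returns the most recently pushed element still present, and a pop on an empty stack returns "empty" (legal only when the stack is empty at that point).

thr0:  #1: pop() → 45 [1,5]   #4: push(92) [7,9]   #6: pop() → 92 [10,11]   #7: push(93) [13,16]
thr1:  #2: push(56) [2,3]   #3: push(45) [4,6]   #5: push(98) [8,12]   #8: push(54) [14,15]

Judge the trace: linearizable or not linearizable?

one valid linearization: #2, #3, #1, #4, #6, #5, #7, #8
step 1: #2 push(56) — stack <56>
step 2: #3 push(45) — stack <56,45>
step 3: #1 pop() → 45 — stack <56>
step 4: #4 push(92) — stack <56,92>
step 5: #6 pop() → 92 — stack <56>
step 6: #5 push(98) — stack <56,98>
step 7: #7 push(93) — stack <56,98,93>
step 8: #8 push(54) — stack <56,98,93,54>

linearizable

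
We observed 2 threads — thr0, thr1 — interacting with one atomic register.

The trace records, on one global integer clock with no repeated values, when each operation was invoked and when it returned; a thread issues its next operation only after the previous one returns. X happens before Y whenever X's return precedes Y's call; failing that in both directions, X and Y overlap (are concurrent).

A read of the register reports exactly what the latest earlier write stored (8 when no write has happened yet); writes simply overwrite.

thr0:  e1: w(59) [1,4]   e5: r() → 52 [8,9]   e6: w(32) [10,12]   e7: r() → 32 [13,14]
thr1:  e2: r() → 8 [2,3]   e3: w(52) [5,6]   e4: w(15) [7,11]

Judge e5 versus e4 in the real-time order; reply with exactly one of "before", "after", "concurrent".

e5 spans [8,9], e4 spans [7,11]
the intervals overlap in both directions

concurrent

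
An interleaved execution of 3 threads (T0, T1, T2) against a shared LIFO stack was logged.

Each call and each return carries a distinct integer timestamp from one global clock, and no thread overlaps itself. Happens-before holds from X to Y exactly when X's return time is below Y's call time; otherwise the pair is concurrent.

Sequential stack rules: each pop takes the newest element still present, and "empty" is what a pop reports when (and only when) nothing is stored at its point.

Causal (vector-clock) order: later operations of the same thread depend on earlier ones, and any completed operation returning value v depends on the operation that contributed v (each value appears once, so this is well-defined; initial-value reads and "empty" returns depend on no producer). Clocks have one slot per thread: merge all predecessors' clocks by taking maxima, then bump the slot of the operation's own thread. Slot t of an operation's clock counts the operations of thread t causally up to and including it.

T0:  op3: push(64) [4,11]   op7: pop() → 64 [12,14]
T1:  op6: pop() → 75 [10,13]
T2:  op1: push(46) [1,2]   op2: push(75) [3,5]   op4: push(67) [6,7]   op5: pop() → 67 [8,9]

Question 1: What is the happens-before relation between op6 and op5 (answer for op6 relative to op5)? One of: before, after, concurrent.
op6 spans [10,13], op5 spans [8,9]
resp(op5)=9 < inv(op6)=10

after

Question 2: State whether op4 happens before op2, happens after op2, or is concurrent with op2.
op4 spans [6,7], op2 spans [3,5]
resp(op2)=5 < inv(op4)=6

after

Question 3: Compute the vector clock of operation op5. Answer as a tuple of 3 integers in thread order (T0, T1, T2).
op1 (invocation 1): nothing precedes it; T2's component alone gives (0, 0, 1)
op3 (invocation 4): nothing precedes it; T0's component alone gives (1, 0, 0)
from VC(op1)=(0, 0, 1), op2 (invoked 3) maxes components and bumps T2 → (0, 0, 2)
from VC(op3)=(1, 0, 0), op7 (invoked 12) maxes components and bumps T0 → (2, 0, 0)
from VC(op2)=(0, 0, 2), op4 (invoked 6) maxes components and bumps T2 → (0, 0, 3)
from VC(op2)=(0, 0, 2), op6 (invoked 10) maxes components and bumps T1 → (0, 1, 2)
from VC(op4)=(0, 0, 3), op5 (invoked 8) maxes components and bumps T2 → (0, 0, 4)
target: VC(op5) = (0, 0, 4)

(0, 0, 4)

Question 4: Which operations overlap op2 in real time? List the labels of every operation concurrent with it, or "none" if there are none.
op2 spans [3,5]: anything still running between times 3 and 5 counts as concurrent
op1 [1,2]: before
op3 [4,11]: concurrent
op4 [6,7]: after
op5 [8,9]: after
op6 [10,13]: after
op7 [12,14]: after

op3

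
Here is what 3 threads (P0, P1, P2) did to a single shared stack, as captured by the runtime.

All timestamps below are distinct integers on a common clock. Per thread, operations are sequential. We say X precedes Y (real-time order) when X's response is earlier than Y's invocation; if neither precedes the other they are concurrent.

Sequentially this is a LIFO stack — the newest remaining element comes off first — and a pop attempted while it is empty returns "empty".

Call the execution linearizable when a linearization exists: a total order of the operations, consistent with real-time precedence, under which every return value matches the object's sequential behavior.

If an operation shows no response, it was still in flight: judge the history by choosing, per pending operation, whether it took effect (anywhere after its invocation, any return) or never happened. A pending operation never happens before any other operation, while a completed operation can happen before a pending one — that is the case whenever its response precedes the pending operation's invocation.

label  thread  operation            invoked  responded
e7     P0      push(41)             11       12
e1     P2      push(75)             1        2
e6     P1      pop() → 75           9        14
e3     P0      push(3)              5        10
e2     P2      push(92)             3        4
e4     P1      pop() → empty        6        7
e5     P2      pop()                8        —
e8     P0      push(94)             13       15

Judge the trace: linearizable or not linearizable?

not linearizable

cut after 6 events: linearizable; cut after 7 events (e4 responds, time 7): not linearizable
a single order respects real time; the 3 completed stack operations fail replay along it
including or dropping the 1 pending operation (e3) in any combination fails
e.g. e1, e2, e4 (pending dropped): illegal at step 3, since e4 pop() → empty cannot apply there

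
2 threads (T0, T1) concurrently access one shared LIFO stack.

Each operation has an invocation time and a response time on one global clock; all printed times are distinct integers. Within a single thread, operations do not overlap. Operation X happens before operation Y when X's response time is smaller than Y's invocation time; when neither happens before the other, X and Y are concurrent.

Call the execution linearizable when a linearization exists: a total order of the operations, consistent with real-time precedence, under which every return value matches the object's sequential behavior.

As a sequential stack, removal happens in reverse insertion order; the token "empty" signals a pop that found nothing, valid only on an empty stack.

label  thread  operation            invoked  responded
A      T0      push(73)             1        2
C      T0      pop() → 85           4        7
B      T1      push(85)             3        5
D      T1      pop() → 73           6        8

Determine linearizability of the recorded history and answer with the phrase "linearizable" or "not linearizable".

witness order: A, B, C, D
after step 1 (A push(73)): stack <73>
after step 2 (B push(85)): stack <73,85>
after step 3 (C pop() → 85): stack <73>
after step 4 (D pop() → 73): stack <>

linearizable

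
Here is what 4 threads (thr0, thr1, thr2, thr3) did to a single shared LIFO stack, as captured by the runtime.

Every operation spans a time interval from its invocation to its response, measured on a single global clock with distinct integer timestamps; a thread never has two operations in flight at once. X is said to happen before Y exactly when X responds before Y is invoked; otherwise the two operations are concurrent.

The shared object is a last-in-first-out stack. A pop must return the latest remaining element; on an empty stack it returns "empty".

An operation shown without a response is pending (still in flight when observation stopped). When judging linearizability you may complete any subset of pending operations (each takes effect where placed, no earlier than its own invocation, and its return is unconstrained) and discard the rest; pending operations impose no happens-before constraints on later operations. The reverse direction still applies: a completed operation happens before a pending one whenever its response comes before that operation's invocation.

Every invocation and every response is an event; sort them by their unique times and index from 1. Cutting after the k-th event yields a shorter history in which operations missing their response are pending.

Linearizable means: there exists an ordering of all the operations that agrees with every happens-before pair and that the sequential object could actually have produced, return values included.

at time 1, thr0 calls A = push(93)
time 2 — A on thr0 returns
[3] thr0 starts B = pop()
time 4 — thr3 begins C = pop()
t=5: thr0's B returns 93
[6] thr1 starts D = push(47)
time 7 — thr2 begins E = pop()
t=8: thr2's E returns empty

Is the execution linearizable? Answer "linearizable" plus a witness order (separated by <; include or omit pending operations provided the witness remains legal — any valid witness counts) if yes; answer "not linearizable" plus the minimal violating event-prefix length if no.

linearizable — witness: A < B < C < E

1. A push(93), leaving stack <93>
2. B pop() → 93, leaving stack <>
3. C pop() (pending, included), leaving stack <>
4. E pop() → empty, leaving stack <>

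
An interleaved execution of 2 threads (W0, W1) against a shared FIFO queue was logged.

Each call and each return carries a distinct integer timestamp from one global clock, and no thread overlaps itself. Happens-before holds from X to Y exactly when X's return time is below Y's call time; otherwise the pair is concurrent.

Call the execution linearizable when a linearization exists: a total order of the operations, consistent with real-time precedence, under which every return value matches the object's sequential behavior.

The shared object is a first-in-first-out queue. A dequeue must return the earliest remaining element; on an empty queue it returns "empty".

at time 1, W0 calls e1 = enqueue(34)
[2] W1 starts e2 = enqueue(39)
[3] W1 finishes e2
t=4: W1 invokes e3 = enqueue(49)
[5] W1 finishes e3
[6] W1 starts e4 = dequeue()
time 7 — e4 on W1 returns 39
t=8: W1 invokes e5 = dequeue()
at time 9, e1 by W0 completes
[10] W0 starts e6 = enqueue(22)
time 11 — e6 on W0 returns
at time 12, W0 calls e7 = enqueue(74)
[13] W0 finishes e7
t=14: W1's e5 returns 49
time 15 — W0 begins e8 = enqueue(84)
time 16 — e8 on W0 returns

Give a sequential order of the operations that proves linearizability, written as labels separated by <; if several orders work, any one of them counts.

e2 < e3 < e1 < e4 < e5 < e6 < e7 < e8

after step 1 (e2 enqueue(39)): queue <39>
after step 2 (e3 enqueue(49)): queue <39,49>
after step 3 (e1 enqueue(34)): queue <39,49,34>
after step 4 (e4 dequeue() → 39): queue <49,34>
after step 5 (e5 dequeue() → 49): queue <34>
after step 6 (e6 enqueue(22)): queue <34,22>
after step 7 (e7 enqueue(74)): queue <34,22,74>
after step 8 (e8 enqueue(84)): queue <34,22,74,84>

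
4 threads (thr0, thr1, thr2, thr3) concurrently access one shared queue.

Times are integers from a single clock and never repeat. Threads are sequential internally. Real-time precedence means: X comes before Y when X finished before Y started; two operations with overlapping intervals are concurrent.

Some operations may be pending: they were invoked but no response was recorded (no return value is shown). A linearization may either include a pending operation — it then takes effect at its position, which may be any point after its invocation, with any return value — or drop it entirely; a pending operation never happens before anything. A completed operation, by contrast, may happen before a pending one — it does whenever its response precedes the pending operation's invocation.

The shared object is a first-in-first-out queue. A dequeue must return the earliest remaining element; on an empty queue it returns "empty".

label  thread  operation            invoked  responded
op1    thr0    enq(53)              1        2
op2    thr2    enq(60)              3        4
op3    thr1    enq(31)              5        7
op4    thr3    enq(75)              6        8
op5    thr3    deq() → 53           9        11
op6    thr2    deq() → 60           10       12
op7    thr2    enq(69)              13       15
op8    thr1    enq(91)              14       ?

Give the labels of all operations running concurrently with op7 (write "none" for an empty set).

concurrent with op7 ([13,15]): every op whose interval crosses 13..15
op1 [1,2]: before
op2 [3,4]: before
op3 [5,7]: before
op4 [6,8]: before
op5 [9,11]: before
op6 [10,12]: before
op8 [14,…): concurrent

op8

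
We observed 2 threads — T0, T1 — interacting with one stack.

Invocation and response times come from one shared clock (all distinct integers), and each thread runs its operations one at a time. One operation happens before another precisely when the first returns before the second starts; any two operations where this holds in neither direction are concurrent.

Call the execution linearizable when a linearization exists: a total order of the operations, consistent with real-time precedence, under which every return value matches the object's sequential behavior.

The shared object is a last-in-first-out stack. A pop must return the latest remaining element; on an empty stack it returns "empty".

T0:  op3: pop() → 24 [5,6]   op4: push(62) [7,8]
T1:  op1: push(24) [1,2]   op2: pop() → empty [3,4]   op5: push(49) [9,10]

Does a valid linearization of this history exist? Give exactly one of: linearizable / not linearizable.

prefix check: 1..3 passes, 1..4 fails once op2's time-4 response joins
a single order respects real time; the 2 completed stack operations fail replay along it
sample order op1, op2 stalls at step 2 — op2 pop() → empty has no legal effect

not linearizable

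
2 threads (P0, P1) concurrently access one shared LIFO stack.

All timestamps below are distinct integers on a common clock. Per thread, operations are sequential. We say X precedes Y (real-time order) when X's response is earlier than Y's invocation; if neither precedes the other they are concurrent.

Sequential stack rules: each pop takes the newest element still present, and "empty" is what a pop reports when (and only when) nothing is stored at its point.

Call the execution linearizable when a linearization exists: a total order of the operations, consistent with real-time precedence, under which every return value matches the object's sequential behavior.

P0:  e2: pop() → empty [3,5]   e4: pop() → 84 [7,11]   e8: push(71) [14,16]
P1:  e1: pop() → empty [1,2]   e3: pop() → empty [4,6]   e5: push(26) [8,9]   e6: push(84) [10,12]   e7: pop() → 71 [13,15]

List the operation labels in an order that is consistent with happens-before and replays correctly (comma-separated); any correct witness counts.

e1, e2, e3, e5, e6, e4, e8, e7

1. e1 pop() → empty, leaving stack <>
2. e2 pop() → empty, leaving stack <>
3. e3 pop() → empty, leaving stack <>
4. e5 push(26), leaving stack <26>
5. e6 push(84), leaving stack <26,84>
6. e4 pop() → 84, leaving stack <26>
7. e8 push(71), leaving stack <26,71>
8. e7 pop() → 71, leaving stack <26>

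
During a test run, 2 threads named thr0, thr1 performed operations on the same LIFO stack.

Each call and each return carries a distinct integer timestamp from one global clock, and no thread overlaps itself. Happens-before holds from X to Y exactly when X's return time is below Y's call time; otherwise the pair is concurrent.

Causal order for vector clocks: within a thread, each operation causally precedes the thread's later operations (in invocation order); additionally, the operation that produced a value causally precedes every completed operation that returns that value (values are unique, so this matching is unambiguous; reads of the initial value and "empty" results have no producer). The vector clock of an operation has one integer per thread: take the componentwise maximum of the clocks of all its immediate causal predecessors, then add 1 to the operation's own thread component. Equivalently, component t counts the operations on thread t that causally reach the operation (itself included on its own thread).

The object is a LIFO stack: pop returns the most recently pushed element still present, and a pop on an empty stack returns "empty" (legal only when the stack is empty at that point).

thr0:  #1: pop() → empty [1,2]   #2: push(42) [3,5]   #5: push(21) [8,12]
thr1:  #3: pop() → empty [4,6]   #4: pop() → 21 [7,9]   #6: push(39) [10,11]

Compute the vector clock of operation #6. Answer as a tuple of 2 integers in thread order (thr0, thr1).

(3, 3)

#3 (invocation 4): nothing precedes it; thr1's component alone gives (0, 1)
#1 (invocation 1): nothing precedes it; thr0's component alone gives (1, 0)
from VC(#1)=(1, 0), #2 (invoked 3) maxes components and bumps thr0 → (2, 0)
from VC(#2)=(2, 0), #5 (invoked 8) maxes components and bumps thr0 → (3, 0)
from VC(#3)=(0, 1), VC(#5)=(3, 0), #4 (invoked 7) maxes components and bumps thr1 → (3, 2)
from VC(#4)=(3, 2), #6 (invoked 10) maxes components and bumps thr1 → (3, 3)
target: VC(#6) = (3, 3)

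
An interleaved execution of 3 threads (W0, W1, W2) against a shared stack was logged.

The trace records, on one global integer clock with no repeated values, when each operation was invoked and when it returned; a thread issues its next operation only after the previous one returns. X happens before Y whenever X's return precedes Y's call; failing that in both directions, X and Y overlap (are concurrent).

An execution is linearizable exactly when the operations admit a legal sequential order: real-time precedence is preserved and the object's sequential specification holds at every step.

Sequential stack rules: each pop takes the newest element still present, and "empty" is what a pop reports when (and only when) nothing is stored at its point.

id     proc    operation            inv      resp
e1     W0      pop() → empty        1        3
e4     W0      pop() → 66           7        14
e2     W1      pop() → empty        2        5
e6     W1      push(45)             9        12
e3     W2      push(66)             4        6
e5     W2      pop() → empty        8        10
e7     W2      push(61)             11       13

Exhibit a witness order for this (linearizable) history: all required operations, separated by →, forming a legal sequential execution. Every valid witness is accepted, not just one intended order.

after step 1 (e1 pop() → empty): stack <>
after step 2 (e2 pop() → empty): stack <>
after step 3 (e3 push(66)): stack <66>
after step 4 (e4 pop() → 66): stack <>
after step 5 (e5 pop() → empty): stack <>
after step 6 (e6 push(45)): stack <45>
after step 7 (e7 push(61)): stack <45,61>

e1 → e2 → e3 → e4 → e5 → e6 → e7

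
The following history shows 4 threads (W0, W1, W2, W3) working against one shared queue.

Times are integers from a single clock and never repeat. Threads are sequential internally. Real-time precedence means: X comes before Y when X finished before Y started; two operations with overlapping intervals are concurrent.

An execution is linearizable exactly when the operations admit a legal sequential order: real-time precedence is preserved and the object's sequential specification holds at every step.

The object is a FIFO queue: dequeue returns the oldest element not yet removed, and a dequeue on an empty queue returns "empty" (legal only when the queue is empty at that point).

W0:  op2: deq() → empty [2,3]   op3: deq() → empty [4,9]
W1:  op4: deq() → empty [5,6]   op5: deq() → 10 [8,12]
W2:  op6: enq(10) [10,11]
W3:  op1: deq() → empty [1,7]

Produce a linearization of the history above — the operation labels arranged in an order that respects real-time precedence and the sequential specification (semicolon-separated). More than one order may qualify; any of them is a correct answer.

op1; op2; op3; op4; op6; op5

step 1: op1 deq() → empty — queue <>
step 2: op2 deq() → empty — queue <>
step 3: op3 deq() → empty — queue <>
step 4: op4 deq() → empty — queue <>
step 5: op6 enq(10) — queue <10>
step 6: op5 deq() → 10 — queue <>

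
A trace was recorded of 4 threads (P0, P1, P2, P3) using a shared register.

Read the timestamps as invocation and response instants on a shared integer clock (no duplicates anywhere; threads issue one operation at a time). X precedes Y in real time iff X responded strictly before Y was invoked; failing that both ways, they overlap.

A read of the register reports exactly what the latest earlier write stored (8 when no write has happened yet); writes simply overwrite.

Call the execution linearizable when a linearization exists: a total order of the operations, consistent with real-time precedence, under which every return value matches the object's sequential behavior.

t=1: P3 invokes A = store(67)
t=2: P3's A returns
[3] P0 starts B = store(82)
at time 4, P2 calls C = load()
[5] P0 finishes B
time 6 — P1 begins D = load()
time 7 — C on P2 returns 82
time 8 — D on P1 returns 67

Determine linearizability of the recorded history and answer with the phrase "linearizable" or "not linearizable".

not linearizable

prefix check: 1..7 passes, 1..8 fails once D's time-8 response joins
every one of the 3 real-time-consistent orders over 4 completed register ops fails the sequential spec
e.g. A, B, C, D: illegal at step 4, since D load() → 67 cannot apply there
e.g. A, B, D, C: illegal at step 3, since D load() → 67 cannot apply there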